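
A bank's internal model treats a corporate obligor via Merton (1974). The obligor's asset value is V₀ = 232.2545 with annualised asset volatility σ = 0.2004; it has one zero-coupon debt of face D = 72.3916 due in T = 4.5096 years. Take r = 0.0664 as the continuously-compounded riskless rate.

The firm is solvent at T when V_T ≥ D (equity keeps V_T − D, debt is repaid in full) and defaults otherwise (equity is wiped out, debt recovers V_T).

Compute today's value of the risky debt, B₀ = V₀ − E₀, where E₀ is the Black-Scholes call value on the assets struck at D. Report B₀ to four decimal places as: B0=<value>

d₁ = [ln(V₀/D) + (r + σ²/2)T] / (σ√T)
   = [ln(232.2545/72.3916) + (0.0664 + 0.5·0.2004²)·4.5096] / (0.2004·√4.5096)
   = [1.165743 + 0.389991] / 0.425566 = 3.655684
d₂ = d₁ − σ√T = 3.655684 − 0.425566 = 3.230118
N(d₁) = 0.999872,  N(d₂) = 0.999381,  e^(−rT) = 0.741235
E₀ = V₀·N(d₁) − D·e^(−rT)·N(d₂)
   = 232.2545·0.999872 − 72.3916·0.741235·0.999381 = 178.598718
B₀ = V₀ − E₀ = 232.2545 − 178.598718 = 53.655782

B0=53.6558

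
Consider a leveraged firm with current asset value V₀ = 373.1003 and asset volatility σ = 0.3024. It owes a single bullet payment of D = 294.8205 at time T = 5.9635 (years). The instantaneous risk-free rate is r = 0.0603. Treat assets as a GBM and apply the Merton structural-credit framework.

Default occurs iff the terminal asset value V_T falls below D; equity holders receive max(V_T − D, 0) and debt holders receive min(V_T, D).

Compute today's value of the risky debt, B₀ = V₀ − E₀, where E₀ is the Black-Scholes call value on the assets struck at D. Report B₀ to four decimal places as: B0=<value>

d₁ = [ln(V₀/D) + (r + σ²/2)T] / (σ√T)
   = [ln(373.1003/294.8205) + (0.0603 + 0.5·0.3024²)·5.9635] / (0.3024·√5.9635)
   = [0.235481 + 0.632267] / 0.738469 = 1.175063
d₂ = d₁ − σ√T = 1.175063 − 0.738469 = 0.436594
N(d₁) = 0.880015,  N(d₂) = 0.668797,  e^(−rT) = 0.697956
E₀ = V₀·N(d₁) − D·e^(−rT)·N(d₂)
   = 373.1003·0.880015 − 294.8205·0.697956·0.668797 = 190.714406
B₀ = V₀ − E₀ = 373.1003 − 190.714406 = 182.385894

B0=182.3859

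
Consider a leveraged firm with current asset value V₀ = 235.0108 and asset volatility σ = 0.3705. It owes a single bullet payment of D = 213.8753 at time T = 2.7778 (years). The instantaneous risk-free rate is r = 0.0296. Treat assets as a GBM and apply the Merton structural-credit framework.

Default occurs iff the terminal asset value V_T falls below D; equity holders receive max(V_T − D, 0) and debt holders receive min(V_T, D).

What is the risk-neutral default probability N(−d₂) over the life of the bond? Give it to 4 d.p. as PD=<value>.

d₁ = [ln(V₀/D) + (r + σ²/2)T] / (σ√T)
   = [ln(235.0108/213.8753) + (0.0296 + 0.5·0.3705²)·2.7778] / (0.3705·√2.7778)
   = [0.094238 + 0.272878] / 0.617502 = 0.594517
d₂ = d₁ − σ√T = 0.594517 − 0.617502 = -0.022985
risk-neutral PD = N(−d₂) = N(0.022985) = 0.509169

PD=0.5092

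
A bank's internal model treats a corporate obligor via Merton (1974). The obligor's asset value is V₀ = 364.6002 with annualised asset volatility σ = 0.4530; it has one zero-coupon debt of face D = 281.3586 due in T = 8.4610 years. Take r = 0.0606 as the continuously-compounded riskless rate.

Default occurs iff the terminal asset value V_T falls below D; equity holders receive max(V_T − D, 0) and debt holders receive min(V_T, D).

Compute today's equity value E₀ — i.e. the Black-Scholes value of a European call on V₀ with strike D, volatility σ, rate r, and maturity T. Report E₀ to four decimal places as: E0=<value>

E0=246.3808

d₁ = [ln(V₀/D) + (r + σ²/2)T] / (σ√T)
   = [ln(364.6002/281.3586) + (0.0606 + 0.5·0.4530²)·8.4610] / (0.4530·√8.4610)
   = [0.259171 + 1.380873] / 1.317677 = 1.244648
d₂ = d₁ − σ√T = 1.244648 − 1.317677 = -0.073029
N(d₁) = 0.893369,  N(d₂) = 0.470892,  e^(−rT) = 0.598855
E₀ = V₀·N(d₁) − D·e^(−rT)·N(d₂)
   = 364.6002·0.893369 − 281.3586·0.598855·0.470892 = 246.380823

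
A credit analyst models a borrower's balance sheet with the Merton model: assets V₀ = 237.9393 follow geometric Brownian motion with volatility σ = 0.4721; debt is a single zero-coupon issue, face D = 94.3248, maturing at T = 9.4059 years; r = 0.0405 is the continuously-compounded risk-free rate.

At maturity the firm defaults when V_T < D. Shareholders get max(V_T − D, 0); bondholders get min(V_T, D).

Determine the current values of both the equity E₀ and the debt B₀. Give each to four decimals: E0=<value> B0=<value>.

E0=188.7950 B0=49.1443

d₁ = [ln(V₀/D) + (r + σ²/2)T] / (σ√T)
   = [ln(237.9393/94.3248) + (0.0405 + 0.5·0.4721²)·9.4059] / (0.4721·√9.4059)
   = [0.925271 + 1.429125] / 1.447885 = 1.626093
d₂ = d₁ − σ√T = 1.626093 − 1.447885 = 0.178208
N(d₁) = 0.948035,  N(d₂) = 0.570720,  e^(−rT) = 0.683220
E₀ = V₀·N(d₁) − D·e^(−rT)·N(d₂)
   = 237.9393·0.948035 − 94.3248·0.683220·0.570720 = 188.795002
B₀ = V₀ − E₀ = 237.9393 − 188.795002 = 49.144298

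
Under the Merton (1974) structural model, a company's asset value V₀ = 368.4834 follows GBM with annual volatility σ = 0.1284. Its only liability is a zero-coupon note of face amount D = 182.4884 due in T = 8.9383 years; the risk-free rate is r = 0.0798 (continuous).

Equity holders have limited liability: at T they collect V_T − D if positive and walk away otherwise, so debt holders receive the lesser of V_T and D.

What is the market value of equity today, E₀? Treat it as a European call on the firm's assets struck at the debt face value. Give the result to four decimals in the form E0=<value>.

E0=279.0594

d₁ = [ln(V₀/D) + (r + σ²/2)T] / (σ√T)
   = [ln(368.4834/182.4884) + (0.0798 + 0.5·0.1284²)·8.9383] / (0.1284·√8.9383)
   = [0.702709 + 0.786957] / 0.383877 = 3.880579
d₂ = d₁ − σ√T = 3.880579 − 0.383877 = 3.496701
N(d₁) = 0.999948,  N(d₂) = 0.999764,  e^(−rT) = 0.490036
E₀ = V₀·N(d₁) − D·e^(−rT)·N(d₂)
   = 368.4834·0.999948 − 182.4884·0.490036·0.999764 = 279.059370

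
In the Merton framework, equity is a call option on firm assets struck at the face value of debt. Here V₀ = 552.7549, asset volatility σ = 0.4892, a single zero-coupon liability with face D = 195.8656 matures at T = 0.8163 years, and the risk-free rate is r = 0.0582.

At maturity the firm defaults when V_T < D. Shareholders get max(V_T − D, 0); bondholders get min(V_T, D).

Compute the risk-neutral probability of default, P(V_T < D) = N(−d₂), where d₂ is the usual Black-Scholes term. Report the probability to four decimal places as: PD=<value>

PD=0.0127

d₁ = [ln(V₀/D) + (r + σ²/2)T] / (σ√T)
   = [ln(552.7549/195.8656) + (0.0582 + 0.5·0.4892²)·0.8163] / (0.4892·√0.8163)
   = [1.037486 + 0.145186] / 0.441989 = 2.675795
d₂ = d₁ − σ√T = 2.675795 − 0.441989 = 2.233806
risk-neutral PD = N(−d₂) = N(-2.233806) = 0.012748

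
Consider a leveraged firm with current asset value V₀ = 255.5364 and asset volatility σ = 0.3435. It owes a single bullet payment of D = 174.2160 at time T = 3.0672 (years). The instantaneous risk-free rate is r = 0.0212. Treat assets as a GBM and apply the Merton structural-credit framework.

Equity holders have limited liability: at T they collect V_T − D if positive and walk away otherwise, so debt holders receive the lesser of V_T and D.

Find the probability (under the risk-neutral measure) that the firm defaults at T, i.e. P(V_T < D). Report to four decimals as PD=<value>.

d₁ = [ln(V₀/D) + (r + σ²/2)T] / (σ√T)
   = [ln(255.5364/174.2160) + (0.0212 + 0.5·0.3435²)·3.0672] / (0.3435·√3.0672)
   = [0.383069 + 0.245978] / 0.601586 = 1.045647
d₂ = d₁ − σ√T = 1.045647 − 0.601586 = 0.444061
risk-neutral PD = N(−d₂) = N(-0.444061) = 0.328499

PD=0.3285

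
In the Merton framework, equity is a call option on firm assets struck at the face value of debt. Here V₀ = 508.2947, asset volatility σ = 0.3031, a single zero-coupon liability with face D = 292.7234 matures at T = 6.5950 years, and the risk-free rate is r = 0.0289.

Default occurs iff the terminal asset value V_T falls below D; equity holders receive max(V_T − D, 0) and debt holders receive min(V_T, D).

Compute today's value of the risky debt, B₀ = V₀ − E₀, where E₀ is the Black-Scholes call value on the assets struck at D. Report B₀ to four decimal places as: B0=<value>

d₁ = [ln(V₀/D) + (r + σ²/2)T] / (σ√T)
   = [ln(508.2947/292.7234) + (0.0289 + 0.5·0.3031²)·6.5950] / (0.3031·√6.5950)
   = [0.551833 + 0.493536] / 0.778383 = 1.343001
d₂ = d₁ − σ√T = 1.343001 − 0.778383 = 0.564618
N(d₁) = 0.910364,  N(d₂) = 0.713833,  e^(−rT) = 0.826467
E₀ = V₀·N(d₁) − D·e^(−rT)·N(d₂)
   = 508.2947·0.910364 − 292.7234·0.826467·0.713833 = 290.038348
B₀ = V₀ − E₀ = 508.2947 − 290.038348 = 218.256352

B0=218.2564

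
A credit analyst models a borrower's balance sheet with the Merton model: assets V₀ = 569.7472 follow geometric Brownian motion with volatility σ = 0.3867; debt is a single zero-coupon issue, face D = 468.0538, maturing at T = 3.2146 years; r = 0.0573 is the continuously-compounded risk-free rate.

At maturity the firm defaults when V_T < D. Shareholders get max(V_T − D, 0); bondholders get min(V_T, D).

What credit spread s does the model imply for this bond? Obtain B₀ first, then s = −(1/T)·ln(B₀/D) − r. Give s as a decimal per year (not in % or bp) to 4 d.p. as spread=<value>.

spread=0.0501

d₁ = [ln(V₀/D) + (r + σ²/2)T] / (σ√T)
   = [ln(569.7472/468.0538) + (0.0573 + 0.5·0.3867²)·3.2146] / (0.3867·√3.2146)
   = [0.196610 + 0.424547] / 0.693326 = 0.895908
d₂ = d₁ − σ√T = 0.895908 − 0.693326 = 0.202582
N(d₁) = 0.814849,  N(d₂) = 0.580269,  e^(−rT) = 0.831772
E₀ = V₀·N(d₁) − D·e^(−rT)·N(d₂)
   = 569.7472·0.814849 − 468.0538·0.831772·0.580269 = 238.351008
B₀ = V₀ − E₀ = 569.7472 − 238.351008 = 331.396192
spread = −(1/T)·ln(B₀/D) − r = −(1/3.2146)·ln(331.396192/468.0538) − 0.0573 = 0.05010641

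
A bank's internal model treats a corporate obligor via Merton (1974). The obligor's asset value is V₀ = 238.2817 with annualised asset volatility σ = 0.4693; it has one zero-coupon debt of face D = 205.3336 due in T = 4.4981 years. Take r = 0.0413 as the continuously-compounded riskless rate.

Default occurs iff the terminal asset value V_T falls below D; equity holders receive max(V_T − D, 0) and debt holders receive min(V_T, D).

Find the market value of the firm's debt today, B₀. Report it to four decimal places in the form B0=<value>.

B0=122.5001

d₁ = [ln(V₀/D) + (r + σ²/2)T] / (σ√T)
   = [ln(238.2817/205.3336) + (0.0413 + 0.5·0.4693²)·4.4981] / (0.4693·√4.4981)
   = [0.148818 + 0.681108] / 0.995325 = 0.833823
d₂ = d₁ − σ√T = 0.833823 − 0.995325 = -0.161502
N(d₁) = 0.797810,  N(d₂) = 0.435849,  e^(−rT) = 0.830463
E₀ = V₀·N(d₁) − D·e^(−rT)·N(d₂)
   = 238.2817·0.797810 − 205.3336·0.830463·0.435849 = 115.781610
B₀ = V₀ − E₀ = 238.2817 − 115.781610 = 122.500090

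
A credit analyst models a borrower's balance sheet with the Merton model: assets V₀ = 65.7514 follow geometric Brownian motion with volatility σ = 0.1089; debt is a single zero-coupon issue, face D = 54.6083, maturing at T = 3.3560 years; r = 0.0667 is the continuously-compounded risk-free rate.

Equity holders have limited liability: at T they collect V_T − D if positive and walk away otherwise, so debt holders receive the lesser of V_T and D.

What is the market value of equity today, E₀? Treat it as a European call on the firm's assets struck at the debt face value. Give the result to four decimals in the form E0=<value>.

E0=22.1738

d₁ = [ln(V₀/D) + (r + σ²/2)T] / (σ√T)
   = [ln(65.7514/54.6083) + (0.0667 + 0.5·0.1089²)·3.3560] / (0.1089·√3.3560)
   = [0.185695 + 0.243745] / 0.199498 = 2.152602
d₂ = d₁ − σ√T = 2.152602 − 0.199498 = 1.953104
N(d₁) = 0.984325,  N(d₂) = 0.974596,  e^(−rT) = 0.799439
E₀ = V₀·N(d₁) − D·e^(−rT)·N(d₂)
   = 65.7514·0.984325 − 54.6083·0.799439·0.974596 = 22.173771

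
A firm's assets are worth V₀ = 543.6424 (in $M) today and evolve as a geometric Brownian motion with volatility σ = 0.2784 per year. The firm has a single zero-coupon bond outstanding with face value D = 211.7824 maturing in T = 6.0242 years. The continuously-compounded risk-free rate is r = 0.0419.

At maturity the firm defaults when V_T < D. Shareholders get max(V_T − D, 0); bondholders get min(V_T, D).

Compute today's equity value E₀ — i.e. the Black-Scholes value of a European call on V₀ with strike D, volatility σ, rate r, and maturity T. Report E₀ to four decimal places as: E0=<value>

d₁ = [ln(V₀/D) + (r + σ²/2)T] / (σ√T)
   = [ln(543.6424/211.7824) + (0.0419 + 0.5·0.2784²)·6.0242] / (0.2784·√6.0242)
   = [0.942732 + 0.485871] / 0.683312 = 2.090706
d₂ = d₁ − σ√T = 2.090706 − 0.683312 = 1.407394
N(d₁) = 0.981723,  N(d₂) = 0.920345,  e^(−rT) = 0.776923
E₀ = V₀·N(d₁) − D·e^(−rT)·N(d₂)
   = 543.6424·0.981723 − 211.7824·0.776923·0.920345 = 382.273874

E0=382.2739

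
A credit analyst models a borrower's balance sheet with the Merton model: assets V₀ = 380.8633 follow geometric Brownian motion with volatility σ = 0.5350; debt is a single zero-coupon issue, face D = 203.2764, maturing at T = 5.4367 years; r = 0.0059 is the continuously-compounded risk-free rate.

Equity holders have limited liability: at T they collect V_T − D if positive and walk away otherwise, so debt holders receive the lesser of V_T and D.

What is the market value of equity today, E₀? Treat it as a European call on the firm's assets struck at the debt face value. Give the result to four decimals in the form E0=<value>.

d₁ = [ln(V₀/D) + (r + σ²/2)T] / (σ√T)
   = [ln(380.8633/203.2764) + (0.0059 + 0.5·0.5350²)·5.4367] / (0.5350·√5.4367)
   = [0.627874 + 0.810136] / 1.247445 = 1.152764
d₂ = d₁ − σ√T = 1.152764 − 1.247445 = -0.094681
N(d₁) = 0.875496,  N(d₂) = 0.462284,  e^(−rT) = 0.968432
E₀ = V₀·N(d₁) − D·e^(−rT)·N(d₂)
   = 380.8633·0.875496 − 203.2764·0.968432·0.462284 = 242.439448

E0=242.4394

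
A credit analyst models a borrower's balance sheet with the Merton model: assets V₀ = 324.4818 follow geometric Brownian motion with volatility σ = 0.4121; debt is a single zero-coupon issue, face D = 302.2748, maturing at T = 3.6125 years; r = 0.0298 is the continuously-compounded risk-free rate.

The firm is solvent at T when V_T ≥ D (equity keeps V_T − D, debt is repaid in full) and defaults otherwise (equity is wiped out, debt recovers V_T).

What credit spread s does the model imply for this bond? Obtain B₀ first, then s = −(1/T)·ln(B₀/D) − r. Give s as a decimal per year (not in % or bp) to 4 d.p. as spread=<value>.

spread=0.0778

d₁ = [ln(V₀/D) + (r + σ²/2)T] / (σ√T)
   = [ln(324.4818/302.2748) + (0.0298 + 0.5·0.4121²)·3.6125] / (0.4121·√3.6125)
   = [0.070893 + 0.414401] / 0.783261 = 0.619582
d₂ = d₁ − σ√T = 0.619582 − 0.783261 = -0.163679
N(d₁) = 0.732233,  N(d₂) = 0.434992,  e^(−rT) = 0.897940
E₀ = V₀·N(d₁) − D·e^(−rT)·N(d₂)
   = 324.4818·0.732233 − 302.2748·0.897940·0.434992 = 119.528980
B₀ = V₀ − E₀ = 324.4818 − 119.528980 = 204.952820
spread = −(1/T)·ln(B₀/D) − r = −(1/3.6125)·ln(204.952820/302.2748) − 0.0298 = 0.07775896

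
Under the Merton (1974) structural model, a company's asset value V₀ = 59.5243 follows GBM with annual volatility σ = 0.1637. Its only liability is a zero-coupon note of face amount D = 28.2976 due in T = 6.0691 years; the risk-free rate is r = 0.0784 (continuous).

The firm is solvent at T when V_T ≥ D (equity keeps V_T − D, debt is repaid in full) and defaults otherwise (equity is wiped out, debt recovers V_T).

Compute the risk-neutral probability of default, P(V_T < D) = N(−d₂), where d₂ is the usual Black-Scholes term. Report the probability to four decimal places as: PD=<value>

PD=0.0024

d₁ = [ln(V₀/D) + (r + σ²/2)T] / (σ√T)
   = [ln(59.5243/28.2976) + (0.0784 + 0.5·0.1637²)·6.0691] / (0.1637·√6.0691)
   = [0.743608 + 0.557136] / 0.403284 = 3.225381
d₂ = d₁ − σ√T = 3.225381 − 0.403284 = 2.822097
risk-neutral PD = N(−d₂) = N(-2.822097) = 0.002386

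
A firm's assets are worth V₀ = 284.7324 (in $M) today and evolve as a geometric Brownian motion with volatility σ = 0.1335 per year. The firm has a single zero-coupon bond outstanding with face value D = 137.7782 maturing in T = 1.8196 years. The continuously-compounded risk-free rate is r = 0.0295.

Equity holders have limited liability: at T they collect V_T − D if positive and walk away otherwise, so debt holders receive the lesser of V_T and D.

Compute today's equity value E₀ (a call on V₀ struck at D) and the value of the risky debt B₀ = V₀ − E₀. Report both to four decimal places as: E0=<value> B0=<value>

d₁ = [ln(V₀/D) + (r + σ²/2)T] / (σ√T)
   = [ln(284.7324/137.7782) + (0.0295 + 0.5·0.1335²)·1.8196] / (0.1335·√1.8196)
   = [0.725905 + 0.069893] / 0.180082 = 4.419095
d₂ = d₁ − σ√T = 4.419095 − 0.180082 = 4.239014
N(d₁) = 0.999995,  N(d₂) = 0.999989,  e^(−rT) = 0.947737
E₀ = V₀·N(d₁) − D·e^(−rT)·N(d₂)
   = 284.7324·0.999995 − 137.7782·0.947737·0.999989 = 154.154951
B₀ = V₀ − E₀ = 284.7324 − 154.154951 = 130.577449

E0=154.1550 B0=130.5774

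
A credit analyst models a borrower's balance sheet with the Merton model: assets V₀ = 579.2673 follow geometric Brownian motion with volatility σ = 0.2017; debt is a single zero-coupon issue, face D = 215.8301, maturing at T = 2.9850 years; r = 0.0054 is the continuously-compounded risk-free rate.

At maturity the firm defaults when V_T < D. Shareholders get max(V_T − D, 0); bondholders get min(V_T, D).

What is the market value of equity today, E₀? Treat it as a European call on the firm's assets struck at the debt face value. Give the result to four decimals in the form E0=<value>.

d₁ = [ln(V₀/D) + (r + σ²/2)T] / (σ√T)
   = [ln(579.2673/215.8301) + (0.0054 + 0.5·0.2017²)·2.9850] / (0.2017·√2.9850)
   = [0.987273 + 0.076838] / 0.348480 = 3.053576
d₂ = d₁ − σ√T = 3.053576 − 0.348480 = 2.705096
N(d₁) = 0.998869,  N(d₂) = 0.996586,  e^(−rT) = 0.984010
E₀ = V₀·N(d₁) − D·e^(−rT)·N(d₂)
   = 579.2673·0.998869 − 215.8301·0.984010·0.996586 = 366.958436

E0=366.9584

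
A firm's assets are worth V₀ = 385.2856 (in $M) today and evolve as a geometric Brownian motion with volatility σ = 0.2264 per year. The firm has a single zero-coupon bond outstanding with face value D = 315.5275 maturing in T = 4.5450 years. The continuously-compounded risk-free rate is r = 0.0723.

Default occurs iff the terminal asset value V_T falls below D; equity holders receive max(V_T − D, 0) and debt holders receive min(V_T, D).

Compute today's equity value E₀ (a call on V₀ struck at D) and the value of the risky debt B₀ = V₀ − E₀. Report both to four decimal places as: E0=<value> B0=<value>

d₁ = [ln(V₀/D) + (r + σ²/2)T] / (σ√T)
   = [ln(385.2856/315.5275) + (0.0723 + 0.5·0.2264²)·4.5450] / (0.2264·√4.5450)
   = [0.199739 + 0.445085] / 0.482662 = 1.335973
d₂ = d₁ − σ√T = 1.335973 − 0.482662 = 0.853311
N(d₁) = 0.909221,  N(d₂) = 0.803257,  e^(−rT) = 0.719928
E₀ = V₀·N(d₁) − D·e^(−rT)·N(d₂)
   = 385.2856·0.909221 − 315.5275·0.719928·0.803257 = 167.844235
B₀ = V₀ − E₀ = 385.2856 − 167.844235 = 217.441365

E0=167.8442 B0=217.4414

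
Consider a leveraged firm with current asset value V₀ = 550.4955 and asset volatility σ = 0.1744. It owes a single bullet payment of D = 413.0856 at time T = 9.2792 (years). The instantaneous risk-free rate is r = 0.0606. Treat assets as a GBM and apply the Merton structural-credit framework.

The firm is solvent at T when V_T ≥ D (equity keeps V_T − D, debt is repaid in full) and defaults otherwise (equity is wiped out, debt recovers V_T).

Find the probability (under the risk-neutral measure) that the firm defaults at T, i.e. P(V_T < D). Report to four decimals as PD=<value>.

d₁ = [ln(V₀/D) + (r + σ²/2)T] / (σ√T)
   = [ln(550.4955/413.0856) + (0.0606 + 0.5·0.1744²)·9.2792] / (0.1744·√9.2792)
   = [0.287164 + 0.703435] / 0.531253 = 1.864644
d₂ = d₁ − σ√T = 1.864644 − 0.531253 = 1.333391
risk-neutral PD = N(−d₂) = N(-1.333391) = 0.091202

PD=0.0912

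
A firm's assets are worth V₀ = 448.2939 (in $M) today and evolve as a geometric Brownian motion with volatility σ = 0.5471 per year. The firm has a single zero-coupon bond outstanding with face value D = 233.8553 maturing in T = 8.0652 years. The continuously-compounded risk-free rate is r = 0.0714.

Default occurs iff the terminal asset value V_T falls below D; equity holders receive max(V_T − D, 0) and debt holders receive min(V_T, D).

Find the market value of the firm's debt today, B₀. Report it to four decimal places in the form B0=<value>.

d₁ = [ln(V₀/D) + (r + σ²/2)T] / (σ√T)
   = [ln(448.2939/233.8553) + (0.0714 + 0.5·0.5471²)·8.0652] / (0.5471·√8.0652)
   = [0.650746 + 1.782887] / 1.553725 = 1.566321
d₂ = d₁ − σ√T = 1.566321 − 1.553725 = 0.012596
N(d₁) = 0.941363,  N(d₂) = 0.505025,  e^(−rT) = 0.562224
E₀ = V₀·N(d₁) − D·e^(−rT)·N(d₂)
   = 448.2939·0.941363 − 233.8553·0.562224·0.505025 = 355.607247
B₀ = V₀ − E₀ = 448.2939 − 355.607247 = 92.686653

B0=92.6867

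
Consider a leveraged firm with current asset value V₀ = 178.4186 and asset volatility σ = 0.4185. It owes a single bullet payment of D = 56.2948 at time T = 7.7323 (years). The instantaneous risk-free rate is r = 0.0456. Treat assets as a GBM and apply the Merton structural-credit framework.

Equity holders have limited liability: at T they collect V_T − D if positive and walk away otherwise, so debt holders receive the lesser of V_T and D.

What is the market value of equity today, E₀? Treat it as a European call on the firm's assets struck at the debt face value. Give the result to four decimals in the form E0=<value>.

d₁ = [ln(V₀/D) + (r + σ²/2)T] / (σ√T)
   = [ln(178.4186/56.2948) + (0.0456 + 0.5·0.4185²)·7.7323] / (0.4185·√7.7323)
   = [1.153530 + 1.029719] / 1.163724 = 1.876089
d₂ = d₁ − σ√T = 1.876089 − 1.163724 = 0.712366
N(d₁) = 0.969679,  N(d₂) = 0.761881,  e^(−rT) = 0.702863
E₀ = V₀·N(d₁) − D·e^(−rT)·N(d₂)
   = 178.4186·0.969679 − 56.2948·0.702863·0.761881 = 142.862922

E0=142.8629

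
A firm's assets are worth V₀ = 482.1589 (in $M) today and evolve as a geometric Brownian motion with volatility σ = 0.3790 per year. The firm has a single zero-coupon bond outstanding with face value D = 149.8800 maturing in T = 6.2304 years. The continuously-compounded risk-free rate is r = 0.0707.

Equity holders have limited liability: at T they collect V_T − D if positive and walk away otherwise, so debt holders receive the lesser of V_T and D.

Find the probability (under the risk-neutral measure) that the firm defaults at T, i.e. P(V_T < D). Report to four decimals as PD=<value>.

d₁ = [ln(V₀/D) + (r + σ²/2)T] / (σ√T)
   = [ln(482.1589/149.8800) + (0.0707 + 0.5·0.3790²)·6.2304] / (0.3790·√6.2304)
   = [1.168439 + 0.887960] / 0.946013 = 2.173753
d₂ = d₁ − σ√T = 2.173753 − 0.946013 = 1.227739
risk-neutral PD = N(−d₂) = N(-1.227739) = 0.109772

PD=0.1098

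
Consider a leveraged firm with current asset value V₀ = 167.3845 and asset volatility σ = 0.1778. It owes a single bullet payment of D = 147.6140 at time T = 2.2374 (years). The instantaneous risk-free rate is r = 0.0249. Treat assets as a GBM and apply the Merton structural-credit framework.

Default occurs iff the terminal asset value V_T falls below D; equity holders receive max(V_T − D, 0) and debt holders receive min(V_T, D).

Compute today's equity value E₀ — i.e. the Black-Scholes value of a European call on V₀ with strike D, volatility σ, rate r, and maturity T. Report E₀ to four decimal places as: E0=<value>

E0=33.7269

d₁ = [ln(V₀/D) + (r + σ²/2)T] / (σ√T)
   = [ln(167.3845/147.6140) + (0.0249 + 0.5·0.1778²)·2.2374] / (0.1778·√2.2374)
   = [0.125693 + 0.091077] / 0.265952 = 0.815069
d₂ = d₁ − σ√T = 0.815069 − 0.265952 = 0.549117
N(d₁) = 0.792484,  N(d₂) = 0.708537,  e^(−rT) = 0.945812
E₀ = V₀·N(d₁) − D·e^(−rT)·N(d₂)
   = 167.3845·0.792484 − 147.6140·0.945812·0.708537 = 33.726942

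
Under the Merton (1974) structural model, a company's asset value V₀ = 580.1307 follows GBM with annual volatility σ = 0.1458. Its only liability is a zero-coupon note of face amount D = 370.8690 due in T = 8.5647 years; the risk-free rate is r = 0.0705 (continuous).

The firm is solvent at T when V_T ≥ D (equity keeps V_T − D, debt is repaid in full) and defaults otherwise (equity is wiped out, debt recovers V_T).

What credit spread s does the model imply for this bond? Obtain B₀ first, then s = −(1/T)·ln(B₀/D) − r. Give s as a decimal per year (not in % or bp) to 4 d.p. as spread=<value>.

d₁ = [ln(V₀/D) + (r + σ²/2)T] / (σ√T)
   = [ln(580.1307/370.8690) + (0.0705 + 0.5·0.1458²)·8.5647] / (0.1458·√8.5647)
   = [0.447405 + 0.694844] / 0.426691 = 2.676992
d₂ = d₁ − σ√T = 2.676992 − 0.426691 = 2.250300
N(d₁) = 0.996286,  N(d₂) = 0.987785,  e^(−rT) = 0.546724
E₀ = V₀·N(d₁) − D·e^(−rT)·N(d₂)
   = 580.1307·0.996286 − 370.8690·0.546724·0.987785 = 377.689696
B₀ = V₀ − E₀ = 580.1307 − 377.689696 = 202.441004
spread = −(1/T)·ln(B₀/D) − r = −(1/8.5647)·ln(202.441004/370.8690) − 0.0705 = 0.00018553

spread=0.0002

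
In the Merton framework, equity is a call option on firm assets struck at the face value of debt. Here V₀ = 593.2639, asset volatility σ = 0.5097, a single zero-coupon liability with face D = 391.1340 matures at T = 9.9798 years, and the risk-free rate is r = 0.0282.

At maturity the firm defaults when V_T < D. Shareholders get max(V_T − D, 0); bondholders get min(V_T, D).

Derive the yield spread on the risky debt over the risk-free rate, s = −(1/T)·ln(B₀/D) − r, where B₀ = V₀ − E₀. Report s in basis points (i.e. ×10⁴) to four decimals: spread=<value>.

spread=560.3648

d₁ = [ln(V₀/D) + (r + σ²/2)T] / (σ√T)
   = [ln(593.2639/391.1340) + (0.0282 + 0.5·0.5097²)·9.9798] / (0.5097·√9.9798)
   = [0.416589 + 1.577777] / 1.610184 = 1.238595
d₂ = d₁ − σ√T = 1.238595 − 1.610184 = -0.371589
N(d₁) = 0.892252,  N(d₂) = 0.355099,  e^(−rT) = 0.754703
E₀ = V₀·N(d₁) − D·e^(−rT)·N(d₂)
   = 593.2639·0.892252 − 391.1340·0.754703·0.355099 = 424.519192
B₀ = V₀ − E₀ = 593.2639 − 424.519192 = 168.744708
spread = −(1/T)·ln(B₀/D) − r = −(1/9.9798)·ln(168.744708/391.1340) − 0.0282 = 0.05603648
in basis points: 0.05603648 × 10⁴ = 560.3648 bp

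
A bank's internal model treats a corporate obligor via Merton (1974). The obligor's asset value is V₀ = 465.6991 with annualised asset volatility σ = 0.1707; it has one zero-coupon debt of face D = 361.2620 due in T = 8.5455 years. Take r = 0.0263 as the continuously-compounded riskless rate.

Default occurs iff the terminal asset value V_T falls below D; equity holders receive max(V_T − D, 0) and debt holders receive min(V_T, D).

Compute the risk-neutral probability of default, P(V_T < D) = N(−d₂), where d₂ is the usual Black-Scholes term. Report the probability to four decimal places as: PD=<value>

d₁ = [ln(V₀/D) + (r + σ²/2)T] / (σ√T)
   = [ln(465.6991/361.2620) + (0.0263 + 0.5·0.1707²)·8.5455] / (0.1707·√8.5455)
   = [0.253936 + 0.349248] / 0.499002 = 1.208782
d₂ = d₁ − σ√T = 1.208782 − 0.499002 = 0.709780
risk-neutral PD = N(−d₂) = N(-0.709780) = 0.238920

PD=0.2389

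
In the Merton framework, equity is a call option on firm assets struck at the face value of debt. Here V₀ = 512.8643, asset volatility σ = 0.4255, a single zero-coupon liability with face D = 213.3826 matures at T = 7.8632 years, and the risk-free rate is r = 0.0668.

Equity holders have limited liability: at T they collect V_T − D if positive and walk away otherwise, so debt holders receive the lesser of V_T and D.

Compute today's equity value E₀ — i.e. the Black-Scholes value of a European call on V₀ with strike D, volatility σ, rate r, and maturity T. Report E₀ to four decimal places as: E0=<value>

E0=402.5844

d₁ = [ln(V₀/D) + (r + σ²/2)T] / (σ√T)
   = [ln(512.8643/213.3826) + (0.0668 + 0.5·0.4255²)·7.8632] / (0.4255·√7.8632)
   = [0.876924 + 1.237079] / 1.193161 = 1.771766
d₂ = d₁ − σ√T = 1.771766 − 1.193161 = 0.578605
N(d₁) = 0.961783,  N(d₂) = 0.718572,  e^(−rT) = 0.591401
E₀ = V₀·N(d₁) − D·e^(−rT)·N(d₂)
   = 512.8643·0.961783 − 213.3826·0.591401·0.718572 = 402.584425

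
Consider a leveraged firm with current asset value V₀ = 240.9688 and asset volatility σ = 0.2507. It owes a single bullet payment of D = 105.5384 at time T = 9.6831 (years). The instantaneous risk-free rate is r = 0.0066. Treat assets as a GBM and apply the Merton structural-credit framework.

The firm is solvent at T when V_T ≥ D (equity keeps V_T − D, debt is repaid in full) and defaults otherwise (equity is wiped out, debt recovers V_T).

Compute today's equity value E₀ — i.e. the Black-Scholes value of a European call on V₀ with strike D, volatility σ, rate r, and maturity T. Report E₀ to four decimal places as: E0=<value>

d₁ = [ln(V₀/D) + (r + σ²/2)T] / (σ√T)
   = [ln(240.9688/105.5384) + (0.0066 + 0.5·0.2507²)·9.6831] / (0.2507·√9.6831)
   = [0.825593 + 0.368202] / 0.780120 = 1.530270
d₂ = d₁ − σ√T = 1.530270 − 0.780120 = 0.750150
N(d₁) = 0.937025,  N(d₂) = 0.773418,  e^(−rT) = 0.938091
E₀ = V₀·N(d₁) − D·e^(−rT)·N(d₂)
   = 240.9688·0.937025 − 105.5384·0.938091·0.773418 = 149.221879

E0=149.2219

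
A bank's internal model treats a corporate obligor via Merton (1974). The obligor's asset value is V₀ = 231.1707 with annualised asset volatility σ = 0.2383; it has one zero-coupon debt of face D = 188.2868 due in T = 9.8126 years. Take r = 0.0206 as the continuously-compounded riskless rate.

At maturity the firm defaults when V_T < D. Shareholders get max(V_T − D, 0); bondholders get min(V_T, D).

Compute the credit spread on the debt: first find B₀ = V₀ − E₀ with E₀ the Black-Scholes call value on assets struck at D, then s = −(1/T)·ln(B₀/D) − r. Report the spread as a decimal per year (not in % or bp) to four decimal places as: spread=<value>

spread=0.0181

d₁ = [ln(V₀/D) + (r + σ²/2)T] / (σ√T)
   = [ln(231.1707/188.2868) + (0.0206 + 0.5·0.2383²)·9.8126] / (0.2383·√9.8126)
   = [0.205190 + 0.480753] / 0.746476 = 0.918908
d₂ = d₁ − σ√T = 0.918908 − 0.746476 = 0.172432
N(d₁) = 0.820928,  N(d₂) = 0.568451,  e^(−rT) = 0.816981
E₀ = V₀·N(d₁) − D·e^(−rT)·N(d₂)
   = 231.1707·0.820928 − 188.2868·0.816981·0.568451 = 102.331602
B₀ = V₀ − E₀ = 231.1707 − 102.331602 = 128.839098
spread = −(1/T)·ln(B₀/D) − r = −(1/9.8126)·ln(128.839098/188.2868) − 0.0206 = 0.01806478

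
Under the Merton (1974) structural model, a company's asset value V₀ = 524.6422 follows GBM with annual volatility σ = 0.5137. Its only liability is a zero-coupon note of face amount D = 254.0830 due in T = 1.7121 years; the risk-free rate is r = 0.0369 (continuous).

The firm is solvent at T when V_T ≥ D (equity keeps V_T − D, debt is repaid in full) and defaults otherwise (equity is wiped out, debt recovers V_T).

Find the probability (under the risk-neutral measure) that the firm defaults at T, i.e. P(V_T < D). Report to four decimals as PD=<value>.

PD=0.2014

d₁ = [ln(V₀/D) + (r + σ²/2)T] / (σ√T)
   = [ln(524.6422/254.0830) + (0.0369 + 0.5·0.5137²)·1.7121] / (0.5137·√1.7121)
   = [0.725056 + 0.289078] / 0.672162 = 1.508762
d₂ = d₁ − σ√T = 1.508762 − 0.672162 = 0.836600
risk-neutral PD = N(−d₂) = N(-0.836600) = 0.201409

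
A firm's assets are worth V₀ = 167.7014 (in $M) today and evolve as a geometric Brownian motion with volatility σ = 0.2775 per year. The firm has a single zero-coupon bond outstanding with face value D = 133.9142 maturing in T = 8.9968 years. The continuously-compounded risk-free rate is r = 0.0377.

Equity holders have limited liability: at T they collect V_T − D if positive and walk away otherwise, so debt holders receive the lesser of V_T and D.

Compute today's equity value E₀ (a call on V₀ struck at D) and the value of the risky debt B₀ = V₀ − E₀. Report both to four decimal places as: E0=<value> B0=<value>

d₁ = [ln(V₀/D) + (r + σ²/2)T] / (σ√T)
   = [ln(167.7014/133.9142) + (0.0377 + 0.5·0.2775²)·8.9968] / (0.2775·√8.9968)
   = [0.224986 + 0.685584] / 0.832352 = 1.093972
d₂ = d₁ − σ√T = 1.093972 − 0.832352 = 0.261620
N(d₁) = 0.863016,  N(d₂) = 0.603193,  e^(−rT) = 0.712355
E₀ = V₀·N(d₁) − D·e^(−rT)·N(d₂)
   = 167.7014·0.863016 − 133.9142·0.712355·0.603193 = 87.187836
B₀ = V₀ − E₀ = 167.7014 − 87.187836 = 80.513564

E0=87.1878 B0=80.5136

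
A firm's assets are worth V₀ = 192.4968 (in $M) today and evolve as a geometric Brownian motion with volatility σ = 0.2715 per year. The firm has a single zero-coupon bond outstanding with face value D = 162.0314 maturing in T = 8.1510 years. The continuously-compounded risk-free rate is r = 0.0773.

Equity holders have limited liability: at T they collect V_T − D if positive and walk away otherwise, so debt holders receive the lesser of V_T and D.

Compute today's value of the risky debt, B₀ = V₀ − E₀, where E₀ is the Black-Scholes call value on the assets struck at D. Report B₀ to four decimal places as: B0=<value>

B0=78.8744

d₁ = [ln(V₀/D) + (r + σ²/2)T] / (σ√T)
   = [ln(192.4968/162.0314) + (0.0773 + 0.5·0.2715²)·8.1510] / (0.2715·√8.1510)
   = [0.172289 + 0.930487] / 0.775131 = 1.422696
d₂ = d₁ − σ√T = 1.422696 − 0.775131 = 0.647564
N(d₁) = 0.922588,  N(d₂) = 0.741367,  e^(−rT) = 0.532553
E₀ = V₀·N(d₁) − D·e^(−rT)·N(d₂)
   = 192.4968·0.922588 − 162.0314·0.532553·0.741367 = 113.622410
B₀ = V₀ − E₀ = 192.4968 − 113.622410 = 78.874390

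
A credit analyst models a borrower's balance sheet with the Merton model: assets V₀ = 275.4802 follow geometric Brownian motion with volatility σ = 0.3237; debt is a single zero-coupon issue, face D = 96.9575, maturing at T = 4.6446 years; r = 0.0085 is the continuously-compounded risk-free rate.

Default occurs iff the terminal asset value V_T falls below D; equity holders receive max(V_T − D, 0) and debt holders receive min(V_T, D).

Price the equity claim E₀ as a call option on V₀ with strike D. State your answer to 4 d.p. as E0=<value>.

d₁ = [ln(V₀/D) + (r + σ²/2)T] / (σ√T)
   = [ln(275.4802/96.9575) + (0.0085 + 0.5·0.3237²)·4.6446] / (0.3237·√4.6446)
   = [1.044243 + 0.282814] / 0.697617 = 1.902272
d₂ = d₁ − σ√T = 1.902272 − 0.697617 = 1.204655
N(d₁) = 0.971432,  N(d₂) = 0.885832,  e^(−rT) = 0.961290
E₀ = V₀·N(d₁) − D·e^(−rT)·N(d₂)
   = 275.4802·0.971432 − 96.9575·0.961290·0.885832 = 185.047021

E0=185.0470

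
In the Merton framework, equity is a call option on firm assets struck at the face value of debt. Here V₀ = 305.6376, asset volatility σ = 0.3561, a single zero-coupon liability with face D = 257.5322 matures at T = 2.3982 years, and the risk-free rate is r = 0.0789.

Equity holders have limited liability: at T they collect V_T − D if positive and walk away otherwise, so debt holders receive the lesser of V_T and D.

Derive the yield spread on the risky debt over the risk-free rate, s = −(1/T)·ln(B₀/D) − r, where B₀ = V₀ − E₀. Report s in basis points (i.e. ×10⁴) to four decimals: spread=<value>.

spread=438.6998

d₁ = [ln(V₀/D) + (r + σ²/2)T] / (σ√T)
   = [ln(305.6376/257.5322) + (0.0789 + 0.5·0.3561²)·2.3982] / (0.3561·√2.3982)
   = [0.171255 + 0.341273] / 0.551461 = 0.929400
d₂ = d₁ − σ√T = 0.929400 − 0.551461 = 0.377939
N(d₁) = 0.823659,  N(d₂) = 0.647262,  e^(−rT) = 0.827606
E₀ = V₀·N(d₁) − D·e^(−rT)·N(d₂)
   = 305.6376·0.823659 − 257.5322·0.827606·0.647262 = 113.786837
B₀ = V₀ − E₀ = 305.6376 − 113.786837 = 191.850763
spread = −(1/T)·ln(B₀/D) − r = −(1/2.3982)·ln(191.850763/257.5322) − 0.0789 = 0.04386998
in basis points: 0.04386998 × 10⁴ = 438.6998 bp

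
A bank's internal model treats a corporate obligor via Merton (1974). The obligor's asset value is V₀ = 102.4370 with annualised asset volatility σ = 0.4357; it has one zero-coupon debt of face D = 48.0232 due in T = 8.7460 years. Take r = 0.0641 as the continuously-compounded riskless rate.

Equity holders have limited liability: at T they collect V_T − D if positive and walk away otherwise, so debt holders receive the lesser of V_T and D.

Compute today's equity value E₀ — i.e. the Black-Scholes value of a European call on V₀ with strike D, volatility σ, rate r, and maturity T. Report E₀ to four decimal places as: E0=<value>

d₁ = [ln(V₀/D) + (r + σ²/2)T] / (σ√T)
   = [ln(102.4370/48.0232) + (0.0641 + 0.5·0.4357²)·8.7460] / (0.4357·√8.7460)
   = [0.757564 + 1.390765] / 1.288523 = 1.667279
d₂ = d₁ − σ√T = 1.667279 − 1.288523 = 0.378756
N(d₁) = 0.952271,  N(d₂) = 0.647566,  e^(−rT) = 0.570856
E₀ = V₀·N(d₁) − D·e^(−rT)·N(d₂)
   = 102.4370·0.952271 − 48.0232·0.570856·0.647566 = 79.795171

E0=79.7952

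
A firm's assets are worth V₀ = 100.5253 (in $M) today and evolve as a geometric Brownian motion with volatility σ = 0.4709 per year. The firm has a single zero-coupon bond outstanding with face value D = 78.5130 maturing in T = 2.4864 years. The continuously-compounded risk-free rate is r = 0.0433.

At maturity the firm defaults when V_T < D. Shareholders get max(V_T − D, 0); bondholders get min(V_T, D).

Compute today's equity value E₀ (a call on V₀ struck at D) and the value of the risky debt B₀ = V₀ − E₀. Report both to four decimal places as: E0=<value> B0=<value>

d₁ = [ln(V₀/D) + (r + σ²/2)T] / (σ√T)
   = [ln(100.5253/78.5130) + (0.0433 + 0.5·0.4709²)·2.4864] / (0.4709·√2.4864)
   = [0.247145 + 0.383337] / 0.742530 = 0.849099
d₂ = d₁ − σ√T = 0.849099 − 0.742530 = 0.106569
N(d₁) = 0.802087,  N(d₂) = 0.542435,  e^(−rT) = 0.897932
E₀ = V₀·N(d₁) − D·e^(−rT)·N(d₂)
   = 100.5253·0.802087 − 78.5130·0.897932·0.542435 = 42.388767
B₀ = V₀ − E₀ = 100.5253 − 42.388767 = 58.136533

E0=42.3888 B0=58.1365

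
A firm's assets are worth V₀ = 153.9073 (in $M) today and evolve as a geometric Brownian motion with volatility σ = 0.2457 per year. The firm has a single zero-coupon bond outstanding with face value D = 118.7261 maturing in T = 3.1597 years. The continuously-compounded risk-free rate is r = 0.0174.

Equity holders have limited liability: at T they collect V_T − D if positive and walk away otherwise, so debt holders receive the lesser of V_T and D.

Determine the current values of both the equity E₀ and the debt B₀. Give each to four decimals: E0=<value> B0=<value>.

d₁ = [ln(V₀/D) + (r + σ²/2)T] / (σ√T)
   = [ln(153.9073/118.7261) + (0.0174 + 0.5·0.2457²)·3.1597] / (0.2457·√3.1597)
   = [0.259531 + 0.150352] / 0.436745 = 0.938495
d₂ = d₁ − σ√T = 0.938495 − 0.436745 = 0.501750
N(d₁) = 0.826005,  N(d₂) = 0.692078,  e^(−rT) = 0.946505
E₀ = V₀·N(d₁) − D·e^(−rT)·N(d₂)
   = 153.9073·0.826005 − 118.7261·0.946505·0.692078 = 49.355985
B₀ = V₀ − E₀ = 153.9073 − 49.355985 = 104.551315

E0=49.3560 B0=104.5513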